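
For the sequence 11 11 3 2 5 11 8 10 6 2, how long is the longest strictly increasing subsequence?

4

Scanning left to right, the best length ending at each element is: 11→1, 11→1, 3→1, 2→1, 5→2, 11→3, 8→3, 10→4, 6→3, 2→1.
So the longest increasing subsequence has length 4, e.g. 3, 5, 8, 10.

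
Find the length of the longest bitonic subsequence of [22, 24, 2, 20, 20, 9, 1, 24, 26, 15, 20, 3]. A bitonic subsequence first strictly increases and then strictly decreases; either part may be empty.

One longest bitonic subsequence is 2, 20, 24, 26, 20, 3 (positions 3,4,8,9,11,12): it rises to 26 then falls. Length 6 is optimal.

6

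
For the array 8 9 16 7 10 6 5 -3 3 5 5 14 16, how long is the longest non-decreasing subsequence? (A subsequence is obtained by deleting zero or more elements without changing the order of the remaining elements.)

6

One longest non-decreasing subsequence is -3, 3, 5, 5, 14, 16 (positions 8,9,10,11,12,13), of length 6; no longer one exists.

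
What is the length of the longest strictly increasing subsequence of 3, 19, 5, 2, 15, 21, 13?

4

Scanning left to right, the best length ending at each element is: 3→1, 19→2, 5→2, 2→1, 15→3, 21→4, 13→3.
So the longest increasing subsequence has length 4, e.g. 3, 5, 15, 21.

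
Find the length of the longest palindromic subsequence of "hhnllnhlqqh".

One longest palindromic subsequence is hhnllnhh (positions 1,2,3,4,5,6,7,11); it reads the same forward and backward, and the interval DP gives dp[1][11] = 8.

8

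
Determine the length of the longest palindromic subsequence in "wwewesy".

Using dp[i][j] = 2 + dp[i+1][j−1] if the ends match, else max(dp[i+1][j], dp[i][j−1]):
dp[1][7] = 3. A witness is ewe at positions 3,4,5.

3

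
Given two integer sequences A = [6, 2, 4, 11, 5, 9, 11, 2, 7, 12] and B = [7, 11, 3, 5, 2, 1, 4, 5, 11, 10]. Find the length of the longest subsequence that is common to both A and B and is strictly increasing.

4

For each value that appears in both, track the longest common increasing run ending there.
The best achievable length is 4; one witness is 2, 4, 5, 11 (A-positions 2,3,5,7, B-positions 5,7,8,9).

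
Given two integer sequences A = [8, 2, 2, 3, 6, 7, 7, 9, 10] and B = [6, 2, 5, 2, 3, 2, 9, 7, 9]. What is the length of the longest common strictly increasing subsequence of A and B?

4

A longest common strictly increasing subsequence is 2, 3, 7, 9 (length 4); it appears in order in both A and B, and no longer such subsequence exists.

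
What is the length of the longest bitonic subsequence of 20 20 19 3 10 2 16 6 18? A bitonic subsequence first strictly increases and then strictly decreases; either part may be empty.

4

Let inc[i] be the LIS ending at i and dec[i] the longest strictly decreasing subsequence starting at i. inc = [1, 1, 1, 1, 2, 1, 3, 2, 4], dec = [4, 4, 3, 2, 2, 1, 2, 1, 1].
max_i inc[i]+dec[i]−1 = 4, with one witness 20, 19, 16, 6.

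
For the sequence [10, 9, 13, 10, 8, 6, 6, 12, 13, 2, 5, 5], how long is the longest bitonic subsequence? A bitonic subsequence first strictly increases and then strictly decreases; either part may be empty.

Let inc[i] be the LIS ending at i and dec[i] the longest strictly decreasing subsequence starting at i. inc = [1, 1, 2, 2, 1, 1, 1, 3, 4, 1, 2, 2], dec = [5, 4, 5, 4, 3, 2, 2, 2, 2, 1, 1, 1].
max_i inc[i]+dec[i]−1 = 6, with one witness 10, 13, 10, 8, 6, 5.

6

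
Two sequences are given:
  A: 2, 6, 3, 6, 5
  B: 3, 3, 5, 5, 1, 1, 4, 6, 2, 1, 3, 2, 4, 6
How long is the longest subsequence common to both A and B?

3

Backtracking the LCS table gives one alignment: 2 (A1,B9) → 3 (A3,B11) → 6 (A4,B14).
So the longest common subsequence has length 3.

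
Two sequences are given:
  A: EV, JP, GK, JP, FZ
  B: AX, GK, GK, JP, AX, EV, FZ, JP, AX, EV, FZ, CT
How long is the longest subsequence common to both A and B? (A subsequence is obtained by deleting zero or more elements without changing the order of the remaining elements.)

A longest common subsequence is EV, JP, FZ (length 3); the LCS DP confirms no longer common subsequence exists.

3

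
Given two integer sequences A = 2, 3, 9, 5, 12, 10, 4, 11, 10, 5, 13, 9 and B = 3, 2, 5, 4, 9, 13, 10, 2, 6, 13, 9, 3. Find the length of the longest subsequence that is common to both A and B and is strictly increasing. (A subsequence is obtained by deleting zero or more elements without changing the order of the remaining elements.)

For each value that appears in both, track the longest common increasing run ending there.
The best achievable length is 4; one witness is 3, 5, 10, 13 (A-positions 2,4,6,11, B-positions 1,3,7,10).

4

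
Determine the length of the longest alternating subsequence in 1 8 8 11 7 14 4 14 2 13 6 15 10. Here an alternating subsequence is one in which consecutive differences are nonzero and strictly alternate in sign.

11

A longest alternating subsequence is 1, 8, 7, 14, 4, 14, 2, 13, 6, 15, 10 (positions 1,2,5,6,7,8,9,10,11,12,13); its 10 consecutive differences strictly alternate in sign, and length 11 is optimal.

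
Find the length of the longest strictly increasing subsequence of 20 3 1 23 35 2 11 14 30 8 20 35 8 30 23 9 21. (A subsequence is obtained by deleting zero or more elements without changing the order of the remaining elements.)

6

One longest increasing subsequence is 1, 2, 11, 14, 30, 35 (positions 3,6,7,8,9,12), of length 6; no longer one exists.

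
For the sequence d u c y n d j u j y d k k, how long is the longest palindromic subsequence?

Using dp[i][j] = 2 + dp[i+1][j−1] if the ends match, else max(dp[i+1][j], dp[i][j−1]):
dp[1][13] = 7. A witness is dyjujyd at positions 1,4,7,8,9,10,11.

7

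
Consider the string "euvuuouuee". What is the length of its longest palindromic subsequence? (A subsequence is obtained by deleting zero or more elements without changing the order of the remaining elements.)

7

One longest palindromic subsequence is euuouue (positions 1,4,5,6,7,8,10); it reads the same forward and backward, and the interval DP gives dp[1][10] = 7.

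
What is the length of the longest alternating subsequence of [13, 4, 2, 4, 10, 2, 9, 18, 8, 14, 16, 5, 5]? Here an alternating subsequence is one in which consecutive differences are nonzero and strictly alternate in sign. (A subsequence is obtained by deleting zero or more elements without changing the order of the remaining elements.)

8

A longest alternating subsequence is 13, 2, 4, 2, 9, 8, 14, 5 (positions 1,3,4,6,7,9,10,12); its 7 consecutive differences strictly alternate in sign, and length 8 is optimal.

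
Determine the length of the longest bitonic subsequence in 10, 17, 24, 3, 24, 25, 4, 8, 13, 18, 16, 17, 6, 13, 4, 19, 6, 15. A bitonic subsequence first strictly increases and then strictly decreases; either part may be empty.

8

One longest bitonic subsequence is 10, 17, 24, 25, 18, 17, 13, 6 (positions 1,2,3,6,10,12,14,17): it rises to 25 then falls. Length 8 is optimal.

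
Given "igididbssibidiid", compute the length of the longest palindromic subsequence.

12

Using dp[i][j] = 2 + dp[i+1][j−1] if the ends match, else max(dp[i+1][j], dp[i][j−1]):
dp[1][16] = 12. A witness is iidibssbidii at positions 1,3,4,5,7,8,9,11,12,13,14,15.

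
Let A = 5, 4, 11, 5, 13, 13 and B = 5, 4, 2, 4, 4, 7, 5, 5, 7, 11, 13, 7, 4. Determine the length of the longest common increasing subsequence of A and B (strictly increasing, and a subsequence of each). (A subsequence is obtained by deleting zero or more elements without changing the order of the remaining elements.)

For each value that appears in both, track the longest common increasing run ending there.
The best achievable length is 3; one witness is 4, 5, 13 (A-positions 2,4,5, B-positions 2,7,11).

3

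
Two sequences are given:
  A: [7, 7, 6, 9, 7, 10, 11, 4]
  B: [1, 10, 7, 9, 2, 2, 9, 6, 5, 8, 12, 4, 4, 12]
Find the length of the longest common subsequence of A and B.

A longest common subsequence is 7, 6, 4 (length 3); the LCS DP confirms no longer common subsequence exists.

3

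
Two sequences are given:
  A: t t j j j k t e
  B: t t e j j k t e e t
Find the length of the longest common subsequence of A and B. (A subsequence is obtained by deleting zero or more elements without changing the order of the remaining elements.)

A longest common subsequence is ttjjkte (length 7); the LCS DP confirms no longer common subsequence exists.

7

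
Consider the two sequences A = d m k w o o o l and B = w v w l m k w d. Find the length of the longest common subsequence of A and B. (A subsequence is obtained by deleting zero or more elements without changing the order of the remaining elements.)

3

Backtracking the LCS table gives one alignment: m (A2,B5) → k (A3,B6) → w (A4,B7).
So the longest common subsequence has length 3.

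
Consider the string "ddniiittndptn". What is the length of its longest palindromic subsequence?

One longest palindromic subsequence is dniiind (positions 2,3,4,5,6,9,10); it reads the same forward and backward, and the interval DP gives dp[1][13] = 7.

7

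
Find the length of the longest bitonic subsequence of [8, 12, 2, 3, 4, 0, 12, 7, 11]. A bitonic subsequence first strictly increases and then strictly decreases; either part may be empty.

Let inc[i] be the LIS ending at i and dec[i] the longest strictly decreasing subsequence starting at i. inc = [1, 2, 1, 2, 3, 1, 4, 4, 5], dec = [3, 3, 2, 2, 2, 1, 2, 1, 1].
max_i inc[i]+dec[i]−1 = 5, with one witness 2, 3, 4, 12, 11.

5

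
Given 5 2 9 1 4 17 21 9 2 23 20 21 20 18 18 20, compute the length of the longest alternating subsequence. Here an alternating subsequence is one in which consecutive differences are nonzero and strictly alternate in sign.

11

A longest alternating subsequence is 5, 2, 9, 1, 17, 9, 23, 20, 21, 18, 20 (positions 1,2,3,4,6,8,10,11,12,14,16); its 10 consecutive differences strictly alternate in sign, and length 11 is optimal.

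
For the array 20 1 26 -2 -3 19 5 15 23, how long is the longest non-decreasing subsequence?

Scanning left to right, the best length ending at each element is: 20→1, 1→1, 26→2, -2→1, -3→1, 19→2, 5→2, 15→3, 23→4.
So the longest non-decreasing subsequence has length 4, e.g. 1, 5, 15, 23.

4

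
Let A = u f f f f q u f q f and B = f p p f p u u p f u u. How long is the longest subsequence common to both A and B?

4

Backtracking the LCS table gives one alignment: f (A2,B1) → f (A3,B4) → f (A4,B9) → u (A7,B11).
So the longest common subsequence has length 4.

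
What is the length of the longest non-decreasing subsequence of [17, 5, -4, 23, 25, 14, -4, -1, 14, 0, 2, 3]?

Scanning left to right, the best length ending at each element is: 17→1, 5→1, -4→1, 23→2, 25→3, 14→2, -4→2, -1→3, 14→4, 0→4, 2→5, 3→6.
So the longest non-decreasing subsequence has length 6, e.g. -4, -4, -1, 0, 2, 3.

6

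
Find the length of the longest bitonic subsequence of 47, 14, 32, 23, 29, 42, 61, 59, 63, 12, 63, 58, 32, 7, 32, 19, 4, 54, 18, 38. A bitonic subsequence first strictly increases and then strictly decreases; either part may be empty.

One longest bitonic subsequence is 14, 23, 29, 42, 61, 59, 58, 32, 19, 18 (positions 2,4,5,6,7,8,12,15,16,19): it rises to 61 then falls. Length 10 is optimal.

10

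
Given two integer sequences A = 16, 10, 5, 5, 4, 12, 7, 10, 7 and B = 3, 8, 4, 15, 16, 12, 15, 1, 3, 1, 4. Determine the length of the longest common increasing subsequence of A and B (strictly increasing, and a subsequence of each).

2

A longest common strictly increasing subsequence is 4, 12 (length 2); it appears in order in both A and B, and no longer such subsequence exists.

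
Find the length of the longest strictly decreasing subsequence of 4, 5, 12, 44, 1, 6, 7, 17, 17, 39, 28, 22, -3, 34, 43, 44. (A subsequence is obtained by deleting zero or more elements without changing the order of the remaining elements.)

5

Let dp[i] be the longest decreasing subsequence ending at position i. Then dp = [1, 1, 1, 1, 2, 2, 2, 2, 2, 2, 3, 4, 5, 3, 2, 1].
The maximum is 5; one witness is 44, 39, 28, 22, -3 at positions 4,10,11,12,13.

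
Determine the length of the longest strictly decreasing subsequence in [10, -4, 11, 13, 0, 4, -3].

Let dp[i] be the longest decreasing subsequence ending at position i. Then dp = [1, 2, 1, 1, 2, 2, 3].
The maximum is 3; one witness is 10, 0, -3 at positions 1,5,7.

3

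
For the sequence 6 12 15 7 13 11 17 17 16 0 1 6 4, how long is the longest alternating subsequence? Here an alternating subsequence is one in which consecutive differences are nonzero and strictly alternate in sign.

9

A longest alternating subsequence is 6, 12, 7, 13, 11, 17, 0, 6, 4 (positions 1,2,4,5,6,7,10,12,13); its 8 consecutive differences strictly alternate in sign, and length 9 is optimal.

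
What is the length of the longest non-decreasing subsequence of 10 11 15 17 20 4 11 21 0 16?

6

Let dp[i] be the longest non-decreasing subsequence ending at position i. Then dp = [1, 2, 3, 4, 5, 1, 3, 6, 1, 4].
The maximum is 6; one witness is 10, 11, 15, 17, 20, 21 at positions 1,2,3,4,5,8.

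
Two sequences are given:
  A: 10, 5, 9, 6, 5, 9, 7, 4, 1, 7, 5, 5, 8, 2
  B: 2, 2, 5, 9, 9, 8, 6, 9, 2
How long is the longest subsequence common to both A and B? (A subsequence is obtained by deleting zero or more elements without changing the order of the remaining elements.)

5

Backtracking the LCS table gives one alignment: 5 (A2,B3) → 9 (A3,B5) → 6 (A4,B7) → 9 (A6,B8) → 2 (A14,B9).
So the longest common subsequence has length 5.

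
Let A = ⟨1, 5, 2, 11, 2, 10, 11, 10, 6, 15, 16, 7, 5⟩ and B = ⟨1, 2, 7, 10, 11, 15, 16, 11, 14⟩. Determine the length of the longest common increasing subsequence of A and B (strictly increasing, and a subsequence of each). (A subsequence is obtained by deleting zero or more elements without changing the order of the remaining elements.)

6

A longest common strictly increasing subsequence is 1, 2, 10, 11, 15, 16 (length 6); it appears in order in both A and B, and no longer such subsequence exists.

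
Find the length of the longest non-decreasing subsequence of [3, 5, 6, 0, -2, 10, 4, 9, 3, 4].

Let dp[i] be the longest non-decreasing subsequence ending at position i. Then dp = [1, 2, 3, 1, 1, 4, 2, 4, 2, 3].
The maximum is 4; one witness is 3, 5, 6, 10 at positions 1,2,3,6.

4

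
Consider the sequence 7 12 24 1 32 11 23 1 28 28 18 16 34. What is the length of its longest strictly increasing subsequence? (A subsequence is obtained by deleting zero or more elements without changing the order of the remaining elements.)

Scanning left to right, the best length ending at each element is: 7→1, 12→2, 24→3, 1→1, 32→4, 11→2, 23→3, 1→1, 28→4, 28→4, 18→3, 16→3, 34→5.
So the longest increasing subsequence has length 5, e.g. 7, 12, 24, 32, 34.

5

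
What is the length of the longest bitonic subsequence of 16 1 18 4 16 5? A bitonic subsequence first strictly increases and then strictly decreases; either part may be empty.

4

Let inc[i] be the LIS ending at i and dec[i] the longest strictly decreasing subsequence starting at i. inc = [1, 1, 2, 2, 3, 3], dec = [2, 1, 3, 1, 2, 1].
max_i inc[i]+dec[i]−1 = 4, with one witness 16, 18, 16, 5.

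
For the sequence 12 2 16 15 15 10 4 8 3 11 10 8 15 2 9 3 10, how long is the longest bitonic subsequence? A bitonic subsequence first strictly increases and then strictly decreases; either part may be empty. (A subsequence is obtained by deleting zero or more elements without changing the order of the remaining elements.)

One longest bitonic subsequence is 12, 16, 15, 11, 10, 9, 3 (positions 1,3,5,10,11,15,16): it rises to 16 then falls. Length 7 is optimal.

7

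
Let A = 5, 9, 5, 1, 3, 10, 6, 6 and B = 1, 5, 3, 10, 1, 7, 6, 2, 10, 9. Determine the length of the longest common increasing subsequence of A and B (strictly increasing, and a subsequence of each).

For each value that appears in both, track the longest common increasing run ending there.
The best achievable length is 3; one witness is 1, 3, 10 (A-positions 4,5,6, B-positions 1,3,4).

3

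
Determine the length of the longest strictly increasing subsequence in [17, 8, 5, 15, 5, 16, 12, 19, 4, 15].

4

Let dp[i] be the longest increasing subsequence ending at position i. Then dp = [1, 1, 1, 2, 1, 3, 2, 4, 1, 3].
The maximum is 4; one witness is 8, 15, 16, 19 at positions 2,4,6,8.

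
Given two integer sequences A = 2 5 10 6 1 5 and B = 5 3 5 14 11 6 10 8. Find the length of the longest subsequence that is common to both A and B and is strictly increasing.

2

A longest common strictly increasing subsequence is 5, 6 (length 2); it appears in order in both A and B, and no longer such subsequence exists.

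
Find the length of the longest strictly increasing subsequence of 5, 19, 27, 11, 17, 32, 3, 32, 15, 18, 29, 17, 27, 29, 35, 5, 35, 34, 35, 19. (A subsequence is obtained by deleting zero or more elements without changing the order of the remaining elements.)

Let dp[i] be the longest increasing subsequence ending at position i. Then dp = [1, 2, 3, 2, 3, 4, 1, 4, 3, 4, 5, 4, 5, 6, 7, 2, 7, 7, 8, 5].
The maximum is 8; one witness is 5, 11, 17, 18, 27, 29, 34, 35 at positions 1,4,5,10,13,14,18,19.

8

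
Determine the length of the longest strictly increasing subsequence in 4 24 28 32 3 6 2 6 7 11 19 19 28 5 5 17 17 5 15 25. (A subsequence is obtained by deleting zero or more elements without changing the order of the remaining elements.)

One longest increasing subsequence is 4, 6, 7, 11, 19, 28 (positions 1,6,9,10,11,13), of length 6; no longer one exists.

6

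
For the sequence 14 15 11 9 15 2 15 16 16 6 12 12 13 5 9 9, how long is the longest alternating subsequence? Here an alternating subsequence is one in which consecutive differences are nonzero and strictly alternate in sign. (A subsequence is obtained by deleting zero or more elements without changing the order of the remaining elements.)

A longest alternating subsequence is 14, 15, 11, 15, 2, 15, 6, 12, 5, 9 (positions 1,2,3,5,6,7,10,11,14,15); its 9 consecutive differences strictly alternate in sign, and length 10 is optimal.

10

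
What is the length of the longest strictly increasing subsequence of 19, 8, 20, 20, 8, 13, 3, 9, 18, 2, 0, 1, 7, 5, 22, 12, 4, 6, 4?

4

One longest increasing subsequence is 8, 13, 18, 22 (positions 2,6,9,15), of length 4; no longer one exists.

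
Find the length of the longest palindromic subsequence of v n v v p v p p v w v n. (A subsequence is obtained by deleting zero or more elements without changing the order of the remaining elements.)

9

One longest palindromic subsequence is nvvpppvvn (positions 2,3,4,5,7,8,9,11,12); it reads the same forward and backward, and the interval DP gives dp[1][12] = 9.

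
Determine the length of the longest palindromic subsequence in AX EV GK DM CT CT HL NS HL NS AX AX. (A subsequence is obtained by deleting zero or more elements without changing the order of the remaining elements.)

5

Using dp[i][j] = 2 + dp[i+1][j−1] if the ends match, else max(dp[i+1][j], dp[i][j−1]):
dp[1][12] = 5. A witness is AX NS HL NS AX at positions 1,8,9,10,12.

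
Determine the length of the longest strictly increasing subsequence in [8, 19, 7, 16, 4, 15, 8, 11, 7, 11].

Let dp[i] be the longest increasing subsequence ending at position i. Then dp = [1, 2, 1, 2, 1, 2, 2, 3, 2, 3].
The maximum is 3; one witness is 7, 8, 11 at positions 3,7,8.

3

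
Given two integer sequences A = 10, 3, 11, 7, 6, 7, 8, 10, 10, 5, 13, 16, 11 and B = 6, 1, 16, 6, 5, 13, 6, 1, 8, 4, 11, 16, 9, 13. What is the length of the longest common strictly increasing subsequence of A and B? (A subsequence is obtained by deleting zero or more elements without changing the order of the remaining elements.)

For each value that appears in both, track the longest common increasing run ending there.
The best achievable length is 3; one witness is 6, 8, 11 (A-positions 5,7,13, B-positions 1,9,11).

3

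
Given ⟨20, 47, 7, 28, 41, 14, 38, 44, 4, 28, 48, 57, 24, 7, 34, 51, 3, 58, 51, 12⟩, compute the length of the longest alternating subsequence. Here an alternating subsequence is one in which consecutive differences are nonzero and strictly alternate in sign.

13

Track the best alternating length ending on an up-step vs a down-step at each position: up/down = 1/1, 2/1, 1/3, 4/3, 4/3, 4/5, 6/5, 6/3, 1/7, 8/7, 8/1, 8/1, 8/9, 8/9, 10/9, 10/9, 1/11, 12/1, 12/13, 12/13.
The maximum over both is 13; one such subsequence is 20, 47, 7, 28, 14, 38, 4, 28, 24, 34, 3, 58, 51.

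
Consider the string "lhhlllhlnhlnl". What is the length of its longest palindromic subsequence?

Using dp[i][j] = 2 + dp[i+1][j−1] if the ends match, else max(dp[i+1][j], dp[i][j−1]):
dp[1][13] = 9. A witness is lhhlllhhl at positions 1,2,3,4,5,6,7,10,13.

9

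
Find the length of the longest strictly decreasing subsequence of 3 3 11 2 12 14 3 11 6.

3

Let dp[i] be the longest decreasing subsequence ending at position i. Then dp = [1, 1, 1, 2, 1, 1, 2, 2, 3].
The maximum is 3; one witness is 12, 11, 6 at positions 5,8,9.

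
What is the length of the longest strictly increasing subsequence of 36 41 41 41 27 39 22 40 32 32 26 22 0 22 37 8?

3

One longest increasing subsequence is 36, 39, 40 (positions 1,6,8), of length 3; no longer one exists.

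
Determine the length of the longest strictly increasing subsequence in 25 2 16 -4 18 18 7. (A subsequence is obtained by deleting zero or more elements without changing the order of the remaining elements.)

One longest increasing subsequence is 2, 16, 18 (positions 2,3,5), of length 3; no longer one exists.

3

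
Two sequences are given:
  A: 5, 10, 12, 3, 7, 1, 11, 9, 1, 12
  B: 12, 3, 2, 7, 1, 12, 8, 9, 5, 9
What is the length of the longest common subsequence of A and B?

Backtracking the LCS table gives one alignment: 12 (A3,B1) → 3 (A4,B2) → 7 (A5,B4) → 1 (A6,B5) → 9 (A8,B10).
So the longest common subsequence has length 5.

5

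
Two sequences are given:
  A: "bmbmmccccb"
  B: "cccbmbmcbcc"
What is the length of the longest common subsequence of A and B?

Backtracking the LCS table gives one alignment: b (A1,B4) → m (A2,B5) → b (A3,B6) → m (A5,B7) → c (A6,B8) → c (A8,B10) → c (A9,B11).
So the longest common subsequence has length 7.

7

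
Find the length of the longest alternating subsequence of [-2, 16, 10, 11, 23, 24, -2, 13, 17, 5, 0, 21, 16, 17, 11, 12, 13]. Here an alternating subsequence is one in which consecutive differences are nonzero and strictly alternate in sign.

12

A longest alternating subsequence is -2, 16, 10, 11, -2, 13, 5, 21, 16, 17, 11, 12 (positions 1,2,3,4,7,8,10,12,13,14,15,16); its 11 consecutive differences strictly alternate in sign, and length 12 is optimal.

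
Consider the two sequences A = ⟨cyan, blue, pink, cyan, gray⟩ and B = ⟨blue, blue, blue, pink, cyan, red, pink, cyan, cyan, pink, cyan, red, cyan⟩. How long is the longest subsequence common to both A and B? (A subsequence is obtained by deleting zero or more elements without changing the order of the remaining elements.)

3

A longest common subsequence is cyan, pink, cyan (length 3); the LCS DP confirms no longer common subsequence exists.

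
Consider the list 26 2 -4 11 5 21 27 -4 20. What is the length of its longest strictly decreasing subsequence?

4

Scanning left to right, the best length ending at each element is: 26→1, 2→2, -4→3, 11→2, 5→3, 21→2, 27→1, -4→4, 20→3.
So the longest decreasing subsequence has length 4, e.g. 26, 11, 5, -4.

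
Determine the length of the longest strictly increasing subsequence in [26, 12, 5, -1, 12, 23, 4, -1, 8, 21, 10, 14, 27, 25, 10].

One longest increasing subsequence is -1, 4, 8, 10, 14, 27 (positions 4,7,9,11,12,13), of length 6; no longer one exists.

6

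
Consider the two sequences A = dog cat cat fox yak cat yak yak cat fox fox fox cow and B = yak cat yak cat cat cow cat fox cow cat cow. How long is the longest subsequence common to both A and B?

A longest common subsequence is cat, cat, cat, cat, fox, cow (length 6); the LCS DP confirms no longer common subsequence exists.

6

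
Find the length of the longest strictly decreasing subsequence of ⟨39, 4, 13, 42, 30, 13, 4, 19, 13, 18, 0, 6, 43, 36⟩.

5

Scanning left to right, the best length ending at each element is: 39→1, 4→2, 13→2, 42→1, 30→2, 13→3, 4→4, 19→3, 13→4, 18→4, 0→5, 6→5, 43→1, 36→2.
So the longest decreasing subsequence has length 5, e.g. 39, 30, 13, 4, 0.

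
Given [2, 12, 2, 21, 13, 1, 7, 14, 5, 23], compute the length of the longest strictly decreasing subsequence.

4

Let dp[i] be the longest decreasing subsequence ending at position i. Then dp = [1, 1, 2, 1, 2, 3, 3, 2, 4, 1].
The maximum is 4; one witness is 21, 13, 7, 5 at positions 4,5,7,9.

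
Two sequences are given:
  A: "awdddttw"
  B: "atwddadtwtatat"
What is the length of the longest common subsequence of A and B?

7

Backtracking the LCS table gives one alignment: a (A1,B1) → w (A2,B3) → d (A3,B4) → d (A4,B5) → d (A5,B7) → t (A6,B12) → t (A7,B14).
So the longest common subsequence has length 7.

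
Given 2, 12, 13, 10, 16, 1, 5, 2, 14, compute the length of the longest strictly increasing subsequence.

One longest increasing subsequence is 2, 12, 13, 16 (positions 1,2,3,5), of length 4; no longer one exists.

4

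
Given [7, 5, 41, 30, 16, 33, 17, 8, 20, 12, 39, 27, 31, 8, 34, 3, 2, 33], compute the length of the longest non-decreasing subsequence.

Let dp[i] be the longest non-decreasing subsequence ending at position i. Then dp = [1, 1, 2, 2, 2, 3, 3, 2, 4, 3, 5, 5, 6, 3, 7, 1, 1, 7].
The maximum is 7; one witness is 7, 16, 17, 20, 27, 31, 34 at positions 1,5,7,9,12,13,15.

7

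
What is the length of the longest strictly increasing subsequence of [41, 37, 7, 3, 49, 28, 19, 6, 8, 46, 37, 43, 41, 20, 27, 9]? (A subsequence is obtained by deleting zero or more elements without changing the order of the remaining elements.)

5

Let dp[i] be the longest increasing subsequence ending at position i. Then dp = [1, 1, 1, 1, 2, 2, 2, 2, 3, 4, 4, 5, 5, 4, 5, 4].
The maximum is 5; one witness is 3, 6, 8, 37, 43 at positions 4,8,9,11,12.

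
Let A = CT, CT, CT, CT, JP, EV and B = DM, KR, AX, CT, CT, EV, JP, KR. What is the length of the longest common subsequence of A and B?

A longest common subsequence is CT, CT, JP (length 3); the LCS DP confirms no longer common subsequence exists.

3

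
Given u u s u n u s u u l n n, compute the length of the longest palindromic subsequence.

One longest palindromic subsequence is uusunusuu (positions 1,2,3,4,5,6,7,8,9); it reads the same forward and backward, and the interval DP gives dp[1][12] = 9.

9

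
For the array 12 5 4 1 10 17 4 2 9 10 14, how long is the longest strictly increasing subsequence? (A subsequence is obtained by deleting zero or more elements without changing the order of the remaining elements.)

One longest increasing subsequence is 1, 4, 9, 10, 14 (positions 4,7,9,10,11), of length 5; no longer one exists.

5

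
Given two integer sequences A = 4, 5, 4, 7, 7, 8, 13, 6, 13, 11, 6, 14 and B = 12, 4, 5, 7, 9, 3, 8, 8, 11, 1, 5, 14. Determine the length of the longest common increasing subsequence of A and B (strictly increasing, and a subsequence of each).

A longest common strictly increasing subsequence is 4, 5, 7, 8, 11, 14 (length 6); it appears in order in both A and B, and no longer such subsequence exists.

6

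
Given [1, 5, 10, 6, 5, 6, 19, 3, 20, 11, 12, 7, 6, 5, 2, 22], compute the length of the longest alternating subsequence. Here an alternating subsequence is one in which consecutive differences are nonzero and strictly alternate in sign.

10

Track the best alternating length ending on an up-step vs a down-step at each position: up/down = 1/1, 2/1, 2/1, 2/3, 2/3, 4/3, 4/1, 2/5, 6/1, 6/7, 8/7, 6/9, 6/9, 6/9, 2/9, 10/1.
The maximum over both is 10; one such subsequence is 1, 10, 5, 6, 3, 20, 11, 12, 7, 22.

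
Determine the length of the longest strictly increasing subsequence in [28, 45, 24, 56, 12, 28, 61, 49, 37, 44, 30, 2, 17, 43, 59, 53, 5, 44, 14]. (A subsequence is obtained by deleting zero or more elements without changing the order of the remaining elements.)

5

Let dp[i] be the longest increasing subsequence ending at position i. Then dp = [1, 2, 1, 3, 1, 2, 4, 3, 3, 4, 3, 1, 2, 4, 5, 5, 2, 5, 3].
The maximum is 5; one witness is 24, 28, 37, 44, 59 at positions 3,6,9,10,15.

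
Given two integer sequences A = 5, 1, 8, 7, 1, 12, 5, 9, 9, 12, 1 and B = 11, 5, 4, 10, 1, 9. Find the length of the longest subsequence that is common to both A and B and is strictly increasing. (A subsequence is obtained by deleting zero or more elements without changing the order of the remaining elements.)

2

For each value that appears in both, track the longest common increasing run ending there.
The best achievable length is 2; one witness is 5, 9 (A-positions 1,8, B-positions 2,6).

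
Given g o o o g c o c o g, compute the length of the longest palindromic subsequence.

7

One longest palindromic subsequence is gococog (positions 1,2,6,7,8,9,10); it reads the same forward and backward, and the interval DP gives dp[1][10] = 7.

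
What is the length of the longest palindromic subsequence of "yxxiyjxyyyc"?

One longest palindromic subsequence is yyyyy (positions 1,5,8,9,10); it reads the same forward and backward, and the interval DP gives dp[1][11] = 5.

5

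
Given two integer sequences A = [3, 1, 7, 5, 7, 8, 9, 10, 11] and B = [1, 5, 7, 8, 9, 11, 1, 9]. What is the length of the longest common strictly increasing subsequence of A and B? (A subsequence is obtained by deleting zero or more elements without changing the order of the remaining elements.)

6

A longest common strictly increasing subsequence is 1, 5, 7, 8, 9, 11 (length 6); it appears in order in both A and B, and no longer such subsequence exists.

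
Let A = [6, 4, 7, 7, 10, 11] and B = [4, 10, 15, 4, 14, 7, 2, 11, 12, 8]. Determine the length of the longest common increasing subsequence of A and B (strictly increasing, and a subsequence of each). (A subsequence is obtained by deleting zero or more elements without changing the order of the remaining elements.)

For each value that appears in both, track the longest common increasing run ending there.
The best achievable length is 3; one witness is 4, 10, 11 (A-positions 2,5,6, B-positions 1,2,8).

3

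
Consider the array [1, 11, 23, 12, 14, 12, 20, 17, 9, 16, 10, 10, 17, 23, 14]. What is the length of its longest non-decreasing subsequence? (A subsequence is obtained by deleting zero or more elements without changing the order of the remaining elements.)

Scanning left to right, the best length ending at each element is: 1→1, 11→2, 23→3, 12→3, 14→4, 12→4, 20→5, 17→5, 9→2, 16→5, 10→3, 10→4, 17→6, 23→7, 14→5.
So the longest non-decreasing subsequence has length 7, e.g. 1, 11, 12, 14, 17, 17, 23.

7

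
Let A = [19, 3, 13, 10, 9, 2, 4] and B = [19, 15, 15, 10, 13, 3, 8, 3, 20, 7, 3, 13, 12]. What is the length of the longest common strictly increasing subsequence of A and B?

2

A longest common strictly increasing subsequence is 3, 13 (length 2); it appears in order in both A and B, and no longer such subsequence exists.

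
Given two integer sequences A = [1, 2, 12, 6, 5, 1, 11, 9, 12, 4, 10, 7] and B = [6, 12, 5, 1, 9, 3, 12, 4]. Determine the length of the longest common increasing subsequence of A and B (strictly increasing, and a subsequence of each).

For each value that appears in both, track the longest common increasing run ending there.
The best achievable length is 3; one witness is 6, 9, 12 (A-positions 4,8,9, B-positions 1,5,7).

3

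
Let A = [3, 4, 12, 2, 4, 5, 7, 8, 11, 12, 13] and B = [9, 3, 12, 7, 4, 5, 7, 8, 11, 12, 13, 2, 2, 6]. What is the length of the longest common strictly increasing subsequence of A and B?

For each value that appears in both, track the longest common increasing run ending there.
The best achievable length is 8; one witness is 3, 4, 5, 7, 8, 11, 12, 13 (A-positions 1,2,6,7,8,9,10,11, B-positions 2,5,6,7,8,9,10,11).

8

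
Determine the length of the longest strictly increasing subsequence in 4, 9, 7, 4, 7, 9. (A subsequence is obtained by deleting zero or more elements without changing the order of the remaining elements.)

3

One longest increasing subsequence is 4, 7, 9 (positions 1,3,6), of length 3; no longer one exists.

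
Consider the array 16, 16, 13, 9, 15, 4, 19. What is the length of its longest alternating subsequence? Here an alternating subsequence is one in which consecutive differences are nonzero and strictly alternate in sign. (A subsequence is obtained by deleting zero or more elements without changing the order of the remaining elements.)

A longest alternating subsequence is 16, 13, 15, 4, 19 (positions 1,3,5,6,7); its 4 consecutive differences strictly alternate in sign, and length 5 is optimal.

5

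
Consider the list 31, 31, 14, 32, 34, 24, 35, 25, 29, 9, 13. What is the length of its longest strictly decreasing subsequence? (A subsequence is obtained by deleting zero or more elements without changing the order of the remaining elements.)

3

One longest decreasing subsequence is 31, 14, 9 (positions 1,3,10), of length 3; no longer one exists.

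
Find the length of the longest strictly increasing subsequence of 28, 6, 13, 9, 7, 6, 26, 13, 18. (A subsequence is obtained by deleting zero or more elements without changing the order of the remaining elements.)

4

Let dp[i] be the longest increasing subsequence ending at position i. Then dp = [1, 1, 2, 2, 2, 1, 3, 3, 4].
The maximum is 4; one witness is 6, 9, 13, 18 at positions 2,4,8,9.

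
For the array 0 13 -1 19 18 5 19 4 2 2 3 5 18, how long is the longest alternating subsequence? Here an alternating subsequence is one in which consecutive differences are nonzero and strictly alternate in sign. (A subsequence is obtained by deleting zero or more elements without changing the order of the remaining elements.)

8

Track the best alternating length ending on an up-step vs a down-step at each position: up/down = 1/1, 2/1, 1/3, 4/1, 4/5, 4/5, 6/1, 4/7, 4/7, 4/7, 8/7, 8/7, 8/7.
The maximum over both is 8; one such subsequence is 0, 13, -1, 19, 18, 19, 2, 3.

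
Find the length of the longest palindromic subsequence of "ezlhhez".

4

Using dp[i][j] = 2 + dp[i+1][j−1] if the ends match, else max(dp[i+1][j], dp[i][j−1]):
dp[1][7] = 4. A witness is zhhz at positions 2,4,5,7.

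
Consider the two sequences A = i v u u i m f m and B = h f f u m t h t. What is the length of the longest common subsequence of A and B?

A longest common subsequence is um (length 2); the LCS DP confirms no longer common subsequence exists.

2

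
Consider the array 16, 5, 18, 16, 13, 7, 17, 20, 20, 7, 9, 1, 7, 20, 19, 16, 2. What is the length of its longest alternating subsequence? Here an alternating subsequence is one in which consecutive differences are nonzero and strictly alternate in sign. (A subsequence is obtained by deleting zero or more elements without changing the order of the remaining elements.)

Track the best alternating length ending on an up-step vs a down-step at each position: up/down = 1/1, 1/2, 3/1, 3/4, 3/4, 3/4, 5/4, 5/1, 5/1, 3/6, 7/6, 1/8, 9/8, 9/1, 9/10, 9/10, 9/10.
The maximum over both is 10; one such subsequence is 16, 5, 18, 16, 17, 7, 9, 1, 20, 19.

10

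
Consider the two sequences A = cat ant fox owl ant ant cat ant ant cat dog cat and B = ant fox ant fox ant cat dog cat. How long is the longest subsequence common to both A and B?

A longest common subsequence is ant, fox, ant, ant, cat, dog, cat (length 7); the LCS DP confirms no longer common subsequence exists.

7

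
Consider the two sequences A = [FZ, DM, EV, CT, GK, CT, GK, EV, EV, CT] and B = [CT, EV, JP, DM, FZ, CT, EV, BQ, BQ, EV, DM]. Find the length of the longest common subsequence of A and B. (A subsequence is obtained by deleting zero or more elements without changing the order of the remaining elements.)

4

Backtracking the LCS table gives one alignment: FZ (A1,B5) → CT (A6,B6) → EV (A8,B7) → EV (A9,B10).
So the longest common subsequence has length 4.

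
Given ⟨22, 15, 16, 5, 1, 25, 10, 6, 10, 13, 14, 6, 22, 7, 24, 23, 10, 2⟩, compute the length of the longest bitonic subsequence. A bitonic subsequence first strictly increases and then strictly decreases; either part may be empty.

One longest bitonic subsequence is 5, 6, 10, 13, 14, 22, 24, 23, 10, 2 (positions 4,8,9,10,11,13,15,16,17,18): it rises to 24 then falls. Length 10 is optimal.

10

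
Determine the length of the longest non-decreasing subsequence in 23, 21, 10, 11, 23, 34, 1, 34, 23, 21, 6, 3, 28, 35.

One longest non-decreasing subsequence is 10, 11, 23, 34, 34, 35 (positions 3,4,5,6,8,14), of length 6; no longer one exists.

6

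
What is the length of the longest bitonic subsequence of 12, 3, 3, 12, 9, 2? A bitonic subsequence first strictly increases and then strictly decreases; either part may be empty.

Let inc[i] be the LIS ending at i and dec[i] the longest strictly decreasing subsequence starting at i. inc = [1, 1, 1, 2, 2, 1], dec = [3, 2, 2, 3, 2, 1].
max_i inc[i]+dec[i]−1 = 4, with one witness 3, 12, 9, 2.

4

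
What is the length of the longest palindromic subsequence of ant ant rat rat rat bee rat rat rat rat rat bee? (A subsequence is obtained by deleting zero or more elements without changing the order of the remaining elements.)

One longest palindromic subsequence is rat rat rat rat rat rat rat rat (positions 3,4,5,7,8,9,10,11); it reads the same forward and backward, and the interval DP gives dp[1][12] = 8.

8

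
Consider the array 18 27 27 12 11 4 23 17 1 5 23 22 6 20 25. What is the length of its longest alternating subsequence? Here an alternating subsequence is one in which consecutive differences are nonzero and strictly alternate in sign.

8

Track the best alternating length ending on an up-step vs a down-step at each position: up/down = 1/1, 2/1, 2/1, 1/3, 1/3, 1/3, 4/3, 4/5, 1/5, 6/5, 6/3, 6/7, 6/7, 8/7, 8/3.
The maximum over both is 8; one such subsequence is 18, 27, 12, 23, 17, 23, 6, 20.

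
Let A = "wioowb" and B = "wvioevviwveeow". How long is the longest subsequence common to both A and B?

5

A longest common subsequence is wioow (length 5); the LCS DP confirms no longer common subsequence exists.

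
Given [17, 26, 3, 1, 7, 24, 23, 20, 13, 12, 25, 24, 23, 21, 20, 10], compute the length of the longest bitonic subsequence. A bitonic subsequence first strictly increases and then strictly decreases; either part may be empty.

9

Let inc[i] be the LIS ending at i and dec[i] the longest strictly decreasing subsequence starting at i. inc = [1, 2, 1, 1, 2, 3, 3, 3, 3, 3, 4, 4, 4, 4, 4, 3], dec = [4, 7, 2, 1, 1, 6, 5, 4, 3, 2, 6, 5, 4, 3, 2, 1].
max_i inc[i]+dec[i]−1 = 9, with one witness 3, 7, 24, 25, 24, 23, 21, 20, 10.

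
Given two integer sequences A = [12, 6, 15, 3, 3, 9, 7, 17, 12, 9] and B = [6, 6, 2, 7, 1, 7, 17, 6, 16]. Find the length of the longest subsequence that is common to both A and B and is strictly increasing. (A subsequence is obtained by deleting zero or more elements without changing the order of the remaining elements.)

3

For each value that appears in both, track the longest common increasing run ending there.
The best achievable length is 3; one witness is 6, 7, 17 (A-positions 2,7,8, B-positions 1,4,7).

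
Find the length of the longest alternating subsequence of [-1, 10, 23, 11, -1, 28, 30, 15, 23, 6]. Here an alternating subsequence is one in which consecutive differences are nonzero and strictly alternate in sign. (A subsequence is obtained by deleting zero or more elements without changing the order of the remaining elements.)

7

Track the best alternating length ending on an up-step vs a down-step at each position: up/down = 1/1, 2/1, 2/1, 2/3, 1/3, 4/1, 4/1, 4/5, 6/5, 4/7.
The maximum over both is 7; one such subsequence is -1, 23, 11, 28, 15, 23, 6.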